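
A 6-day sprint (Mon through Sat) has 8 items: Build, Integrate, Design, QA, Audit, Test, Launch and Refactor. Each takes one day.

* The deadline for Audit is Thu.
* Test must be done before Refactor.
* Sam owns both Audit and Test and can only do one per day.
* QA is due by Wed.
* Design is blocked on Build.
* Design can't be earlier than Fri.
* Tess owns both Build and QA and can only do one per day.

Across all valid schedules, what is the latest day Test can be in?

Downstream work caps Test at Fri.
Test at Fri is achievable: Launch=Mon; Refactor=Sat; Integrate=Mon; Design=Fri; Audit=Mon; QA=Mon; Build=Tue; Test=Fri.

Fri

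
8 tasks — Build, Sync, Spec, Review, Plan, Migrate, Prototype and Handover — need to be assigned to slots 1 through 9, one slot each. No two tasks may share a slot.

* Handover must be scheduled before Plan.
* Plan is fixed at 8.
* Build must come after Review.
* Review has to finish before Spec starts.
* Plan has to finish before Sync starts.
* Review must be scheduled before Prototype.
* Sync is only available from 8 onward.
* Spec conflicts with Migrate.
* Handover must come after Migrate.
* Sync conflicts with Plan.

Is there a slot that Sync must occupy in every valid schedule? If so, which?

Sync's window is 8–9.
Plan is fixed at 8, and Sync can't share a slot with Plan.
So Sync must be 9.

9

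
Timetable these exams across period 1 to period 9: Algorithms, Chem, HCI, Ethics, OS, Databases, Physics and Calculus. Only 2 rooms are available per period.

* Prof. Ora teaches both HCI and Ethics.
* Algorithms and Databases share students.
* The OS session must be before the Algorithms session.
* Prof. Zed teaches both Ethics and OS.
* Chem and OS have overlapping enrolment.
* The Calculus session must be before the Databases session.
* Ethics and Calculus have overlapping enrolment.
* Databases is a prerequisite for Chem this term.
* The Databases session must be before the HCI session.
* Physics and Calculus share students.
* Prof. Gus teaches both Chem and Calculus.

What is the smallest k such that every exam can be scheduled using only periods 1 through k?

4 periods

The precedence chain requires at least 3 distinct periods.
With at most 2 per period and 8 exams, at least 4 periods are needed.
4 works (last occupied period: period 4): for example Chem=period 3; Physics=period 4; OS=period 1; Databases=period 2; Ethics=period 2; Algorithms=period 3; HCI=period 4; Calculus=period 1.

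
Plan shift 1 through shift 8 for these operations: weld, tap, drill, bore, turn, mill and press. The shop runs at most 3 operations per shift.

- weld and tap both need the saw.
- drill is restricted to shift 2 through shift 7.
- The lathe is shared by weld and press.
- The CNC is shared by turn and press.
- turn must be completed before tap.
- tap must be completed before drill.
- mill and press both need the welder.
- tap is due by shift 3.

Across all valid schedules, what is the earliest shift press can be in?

shift 1

press at shift 1 is achievable: turn in shift 2, tap in shift 3, press in shift 1, mill in shift 2, drill in shift 4, bore in shift 1, weld in shift 2.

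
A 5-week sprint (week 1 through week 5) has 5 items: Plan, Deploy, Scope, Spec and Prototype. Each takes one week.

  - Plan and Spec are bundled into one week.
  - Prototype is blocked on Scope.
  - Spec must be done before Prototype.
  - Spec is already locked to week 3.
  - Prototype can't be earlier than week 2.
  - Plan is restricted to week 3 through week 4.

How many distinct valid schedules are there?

Splitting on Deploy: it can be week 1 (7), week 2 (7), week 3 (7), week 4 (7), week 5 (7). Listing each branch's schedules as (Plan, Scope, Spec, Prototype) by week number:
Deploy=week 1: (3,1,3,4) (3,1,3,5) (3,2,3,4) (3,2,3,5) (3,3,3,4) (3,3,3,5) (3,4,3,5) — 7.
Deploy=week 2: (3,1,3,4) (3,1,3,5) (3,2,3,4) (3,2,3,5) (3,3,3,4) (3,3,3,5) (3,4,3,5) — 7.
Deploy=week 3: (3,1,3,4) (3,1,3,5) (3,2,3,4) (3,2,3,5) (3,3,3,4) (3,3,3,5) (3,4,3,5) — 7.
Deploy=week 4: (3,1,3,4) (3,1,3,5) (3,2,3,4) (3,2,3,5) (3,3,3,4) (3,3,3,5) (3,4,3,5) — 7.
Deploy=week 5: (3,1,3,4) (3,1,3,5) (3,2,3,4) (3,2,3,5) (3,3,3,4) (3,3,3,5) (3,4,3,5) — 7.
Summing: 7 + 7 + 7 + 7 + 7 = 35.

35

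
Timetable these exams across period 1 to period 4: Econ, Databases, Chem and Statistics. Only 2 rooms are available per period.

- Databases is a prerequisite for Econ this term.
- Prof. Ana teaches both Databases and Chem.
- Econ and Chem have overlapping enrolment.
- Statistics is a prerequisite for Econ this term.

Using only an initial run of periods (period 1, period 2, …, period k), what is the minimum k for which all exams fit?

3

The precedence chain requires at least 2 distinct periods.
With at most 2 per period and 4 exams, at least 2 periods are needed.
Could 2 periods be enough, i.e. nothing placed later than period 2? No: Econ must come after Statistics (at period 1 or later) → {period 2}; Databases must come before Econ (at period 2 or earlier) → {period 1}; Chem can't share with Econ (period 2) → {period 1}; Chem can't share with Databases (period 1) → nothing is left.
So 2 periods is not enough.
3 works (last occupied period: period 3): for example Databases=period 1; Chem=period 3; Econ=period 2; Statistics=period 1.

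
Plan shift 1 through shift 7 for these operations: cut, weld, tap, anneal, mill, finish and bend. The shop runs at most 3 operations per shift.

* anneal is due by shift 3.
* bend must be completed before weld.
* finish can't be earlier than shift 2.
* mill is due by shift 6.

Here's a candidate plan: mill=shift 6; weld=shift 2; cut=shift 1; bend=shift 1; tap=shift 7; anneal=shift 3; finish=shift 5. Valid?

bend must be completed before weld — holds.
finish can't be earlier than shift 2 — holds.
anneal is due by shift 3 — holds.
mill is due by shift 6 — holds.
The shop runs at most 3 operations per shift — holds.

Yes, all constraints hold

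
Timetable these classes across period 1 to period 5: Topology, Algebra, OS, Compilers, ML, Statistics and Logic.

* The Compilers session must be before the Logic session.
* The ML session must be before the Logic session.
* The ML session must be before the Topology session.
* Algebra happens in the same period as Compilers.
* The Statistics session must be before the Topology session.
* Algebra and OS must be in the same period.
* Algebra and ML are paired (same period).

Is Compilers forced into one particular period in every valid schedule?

Compilers can be period 1 (e.g. Compilers=period 1, OS=period 1, Statistics=period 1, Algebra=period 1, Topology=period 2, ML=period 1, Logic=period 2) or period 2 (e.g. Compilers in period 2, Statistics in period 1, ML in period 2, Logic in period 3, Algebra in period 2, Topology in period 3, OS in period 2).

No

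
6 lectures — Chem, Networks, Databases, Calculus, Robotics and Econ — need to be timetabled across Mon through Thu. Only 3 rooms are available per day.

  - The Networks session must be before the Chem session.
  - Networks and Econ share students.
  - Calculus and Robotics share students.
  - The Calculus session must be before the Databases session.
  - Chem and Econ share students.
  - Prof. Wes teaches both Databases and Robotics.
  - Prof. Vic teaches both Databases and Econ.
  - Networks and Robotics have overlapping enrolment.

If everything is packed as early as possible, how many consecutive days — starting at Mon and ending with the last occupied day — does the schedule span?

3

The precedence chain requires at least 2 distinct days.
With at most 3 per day and 6 lectures, at least 2 days are needed.
Could 2 days be enough, i.e. nothing placed later than Tue? No: Databases must come after Calculus (at Mon or later) → {Tue}; Calculus must come before Databases (at Tue or earlier) → {Mon}; Robotics can't share with Calculus (Mon) → {Tue}; Robotics can't share with Databases (Tue) → nothing is left.
So 2 days is not enough.
3 works (last occupied day: Wed): for example Chem in Tue, Networks in Mon, Robotics in Wed, Econ in Wed, Calculus in Mon, Databases in Tue.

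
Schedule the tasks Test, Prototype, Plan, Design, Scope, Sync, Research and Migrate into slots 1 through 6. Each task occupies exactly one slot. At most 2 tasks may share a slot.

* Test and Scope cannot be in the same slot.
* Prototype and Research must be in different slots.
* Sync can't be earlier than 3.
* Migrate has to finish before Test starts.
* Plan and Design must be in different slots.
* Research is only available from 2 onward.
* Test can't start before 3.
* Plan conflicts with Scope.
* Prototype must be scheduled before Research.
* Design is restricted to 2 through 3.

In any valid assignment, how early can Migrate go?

Downstream work caps Migrate at 5.
Migrate at 1 is achievable: Migrate in 1; Plan in 4; Test in 3; Prototype in 1; Scope in 5; Design in 2; Sync in 3; Research in 2.

1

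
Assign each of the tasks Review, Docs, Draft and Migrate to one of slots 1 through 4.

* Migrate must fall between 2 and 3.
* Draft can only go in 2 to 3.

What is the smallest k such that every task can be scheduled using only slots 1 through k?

Draft can't be placed before 2, so the schedule must run through at least slot 2.
2 works (last occupied slot: 2): for example Draft in 2; Review in 1; Docs in 1; Migrate in 2.

2 slots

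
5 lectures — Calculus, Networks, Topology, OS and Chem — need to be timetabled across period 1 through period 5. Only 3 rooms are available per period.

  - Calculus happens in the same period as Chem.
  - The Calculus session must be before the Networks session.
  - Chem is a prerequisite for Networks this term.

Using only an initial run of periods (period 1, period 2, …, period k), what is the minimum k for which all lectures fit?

The precedence chain requires at least 2 distinct periods.
With at most 3 per period and 5 lectures, at least 2 periods are needed.
2 works (last occupied period: period 2): for example Topology -> period 1; OS -> period 2; Chem -> period 1; Networks -> period 2; Calculus -> period 1.

2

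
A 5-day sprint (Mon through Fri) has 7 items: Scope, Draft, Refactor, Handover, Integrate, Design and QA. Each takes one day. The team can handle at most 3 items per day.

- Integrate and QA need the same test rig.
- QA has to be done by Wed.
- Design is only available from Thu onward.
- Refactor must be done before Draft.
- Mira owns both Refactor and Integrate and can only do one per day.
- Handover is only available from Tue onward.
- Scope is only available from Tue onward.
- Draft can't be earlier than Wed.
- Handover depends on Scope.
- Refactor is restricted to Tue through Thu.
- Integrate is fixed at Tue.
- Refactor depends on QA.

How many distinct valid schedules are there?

48

Splitting on Scope: it can be Tue (24), Wed (16), Thu (8). Listing each branch's schedules as (Draft, Refactor, Handover, Integrate, Design, QA):
Scope=Tue: (Thu,Wed,Wed,Tue,Thu,Mon) (Thu,Wed,Wed,Tue,Fri,Mon) (Thu,Wed,Thu,Tue,Thu,Mon) (Thu,Wed,Thu,Tue,Fri,Mon) (Thu,Wed,Fri,Tue,Thu,Mon) (Thu,Wed,Fri,Tue,Fri,Mon) (Fri,Wed,Wed,Tue,Thu,Mon) (Fri,Wed,Wed,Tue,Fri,Mon) (Fri,Wed,Thu,Tue,Thu,Mon) (Fri,Wed,Thu,Tue,Fri,Mon) (Fri,Wed,Fri,Tue,Thu,Mon) (Fri,Wed,Fri,Tue,Fri,Mon) (Fri,Thu,Wed,Tue,Thu,Mon) (Fri,Thu,Wed,Tue,Thu,Wed) (Fri,Thu,Wed,Tue,Fri,Mon) (Fri,Thu,Wed,Tue,Fri,Wed) (Fri,Thu,Thu,Tue,Thu,Mon) (Fri,Thu,Thu,Tue,Thu,Wed) (Fri,Thu,Thu,Tue,Fri,Mon) (Fri,Thu,Thu,Tue,Fri,Wed) (Fri,Thu,Fri,Tue,Thu,Mon) (Fri,Thu,Fri,Tue,Thu,Wed) (Fri,Thu,Fri,Tue,Fri,Mon) (Fri,Thu,Fri,Tue,Fri,Wed) — 24.
Scope=Wed: (Thu,Wed,Thu,Tue,Thu,Mon) (Thu,Wed,Thu,Tue,Fri,Mon) (Thu,Wed,Fri,Tue,Thu,Mon) (Thu,Wed,Fri,Tue,Fri,Mon) (Fri,Wed,Thu,Tue,Thu,Mon) (Fri,Wed,Thu,Tue,Fri,Mon) (Fri,Wed,Fri,Tue,Thu,Mon) (Fri,Wed,Fri,Tue,Fri,Mon) (Fri,Thu,Thu,Tue,Thu,Mon) (Fri,Thu,Thu,Tue,Thu,Wed) (Fri,Thu,Thu,Tue,Fri,Mon) (Fri,Thu,Thu,Tue,Fri,Wed) (Fri,Thu,Fri,Tue,Thu,Mon) (Fri,Thu,Fri,Tue,Thu,Wed) (Fri,Thu,Fri,Tue,Fri,Mon) (Fri,Thu,Fri,Tue,Fri,Wed) — 16.
Scope=Thu: (Thu,Wed,Fri,Tue,Thu,Mon) (Thu,Wed,Fri,Tue,Fri,Mon) (Fri,Wed,Fri,Tue,Thu,Mon) (Fri,Wed,Fri,Tue,Fri,Mon) (Fri,Thu,Fri,Tue,Thu,Mon) (Fri,Thu,Fri,Tue,Thu,Wed) (Fri,Thu,Fri,Tue,Fri,Mon) (Fri,Thu,Fri,Tue,Fri,Wed) — 8.
Summing: 24 + 16 + 8 = 48.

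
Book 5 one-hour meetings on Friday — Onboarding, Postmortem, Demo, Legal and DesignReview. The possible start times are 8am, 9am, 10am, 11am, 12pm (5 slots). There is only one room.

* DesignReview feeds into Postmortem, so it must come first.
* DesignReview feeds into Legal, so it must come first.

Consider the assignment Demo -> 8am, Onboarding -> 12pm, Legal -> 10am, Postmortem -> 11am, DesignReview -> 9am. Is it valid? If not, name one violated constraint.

DesignReview feeds into Legal, so it must come first — holds.
DesignReview feeds into Postmortem, so it must come first — holds.
There is only one room — holds.

Yes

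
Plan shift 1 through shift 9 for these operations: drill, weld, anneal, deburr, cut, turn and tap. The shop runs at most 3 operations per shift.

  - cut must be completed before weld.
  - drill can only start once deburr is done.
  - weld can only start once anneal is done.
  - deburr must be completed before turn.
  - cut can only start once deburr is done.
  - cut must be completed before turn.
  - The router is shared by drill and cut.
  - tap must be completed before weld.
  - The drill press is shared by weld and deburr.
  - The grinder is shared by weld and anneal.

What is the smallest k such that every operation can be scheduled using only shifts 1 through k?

3 shifts

The precedence chain requires at least 3 distinct shifts.
With at most 3 per shift and 7 operations, at least 3 shifts are needed.
3 works (last occupied shift: shift 3): for example cut in shift 2, turn in shift 3, deburr in shift 1, anneal in shift 1, weld in shift 3, drill in shift 3, tap in shift 1.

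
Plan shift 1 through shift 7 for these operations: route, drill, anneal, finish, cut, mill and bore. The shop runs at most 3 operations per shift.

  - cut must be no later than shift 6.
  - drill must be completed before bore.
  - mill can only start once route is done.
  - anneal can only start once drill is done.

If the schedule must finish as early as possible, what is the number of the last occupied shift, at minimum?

shift 3

The precedence chain requires at least 2 distinct shifts.
With at most 3 per shift and 7 operations, at least 3 shifts are needed.
3 works (last occupied shift: shift 3): for example finish in shift 1, cut in shift 3, route in shift 1, anneal in shift 2, mill in shift 2, drill in shift 1, bore in shift 2.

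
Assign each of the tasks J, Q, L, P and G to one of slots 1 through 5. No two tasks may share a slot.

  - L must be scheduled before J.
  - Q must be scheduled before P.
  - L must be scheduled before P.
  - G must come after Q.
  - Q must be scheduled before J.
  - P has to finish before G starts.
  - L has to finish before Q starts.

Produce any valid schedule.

L -> 1, Q -> 2, G -> 5, J -> 4, P -> 3

Checking: Q(2) before J(4); P(3) before G(5); L(1) before J(4); Q(2) before G(5); L(1) before Q(2); Q(2) before P(3); L(1) before P(3); max 1 per slot (cap 1).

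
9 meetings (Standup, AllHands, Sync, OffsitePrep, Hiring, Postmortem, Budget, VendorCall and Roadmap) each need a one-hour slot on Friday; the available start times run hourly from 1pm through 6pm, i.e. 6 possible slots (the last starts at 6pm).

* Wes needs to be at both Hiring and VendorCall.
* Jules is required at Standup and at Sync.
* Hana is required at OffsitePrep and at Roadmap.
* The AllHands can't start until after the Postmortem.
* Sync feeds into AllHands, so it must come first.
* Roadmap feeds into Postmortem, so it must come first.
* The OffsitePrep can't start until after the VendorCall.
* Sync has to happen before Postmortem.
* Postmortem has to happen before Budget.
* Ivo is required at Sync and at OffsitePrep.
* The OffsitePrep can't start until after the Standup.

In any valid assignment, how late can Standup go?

5pm

Downstream work caps Standup at 5pm.
Standup at 5pm is achievable: Budget=3pm; AllHands=3pm; Sync=1pm; OffsitePrep=6pm; VendorCall=1pm; Roadmap=1pm; Hiring=2pm; Standup=5pm; Postmortem=2pm.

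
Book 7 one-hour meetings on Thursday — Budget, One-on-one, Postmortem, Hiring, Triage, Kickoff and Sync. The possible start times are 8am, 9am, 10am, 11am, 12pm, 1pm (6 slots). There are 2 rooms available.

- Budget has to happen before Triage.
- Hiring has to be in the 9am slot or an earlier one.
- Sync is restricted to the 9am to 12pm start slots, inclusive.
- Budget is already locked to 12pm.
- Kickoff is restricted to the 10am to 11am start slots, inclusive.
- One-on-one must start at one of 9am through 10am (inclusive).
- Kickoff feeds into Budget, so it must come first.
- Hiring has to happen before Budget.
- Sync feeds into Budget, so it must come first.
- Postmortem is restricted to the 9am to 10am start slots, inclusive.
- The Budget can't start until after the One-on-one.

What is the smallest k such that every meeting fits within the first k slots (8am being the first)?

The precedence chain requires at least 3 distinct slots.
With at most 2 per slot and 7 meetings, at least 4 slots are needed.
Propagating the time windows through the other constraints, Triage can't land before 1pm — that is slot 6 counting from 8am — so the schedule must run through at least 6 slots.
6 works (last occupied slot: 1pm): for example Sync=10am; Postmortem=9am; Hiring=8am; Budget=12pm; Kickoff=10am; Triage=1pm; One-on-one=9am.

6 slots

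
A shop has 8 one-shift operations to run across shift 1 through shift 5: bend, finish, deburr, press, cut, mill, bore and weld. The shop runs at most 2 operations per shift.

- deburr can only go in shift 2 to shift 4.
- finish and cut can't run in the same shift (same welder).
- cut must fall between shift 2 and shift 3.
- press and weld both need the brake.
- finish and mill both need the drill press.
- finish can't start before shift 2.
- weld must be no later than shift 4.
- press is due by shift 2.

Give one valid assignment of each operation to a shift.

finish in shift 3; mill in shift 4; deburr in shift 2; press in shift 1; cut in shift 2; bore in shift 4; weld in shift 3; bend in shift 1

Checking: finish(shift 3) != cut(shift 2); press(shift 1) != weld(shift 3); finish(shift 3) != mill(shift 4); deburr=shift 2 in [shift 2,shift 4]; finish=shift 3 in [shift 2,shift 5]; weld=shift 3 in [shift 1,shift 4]; press=shift 1 in [shift 1,shift 2]; cut=shift 2 in [shift 2,shift 3]; max 2 per shift (cap 2).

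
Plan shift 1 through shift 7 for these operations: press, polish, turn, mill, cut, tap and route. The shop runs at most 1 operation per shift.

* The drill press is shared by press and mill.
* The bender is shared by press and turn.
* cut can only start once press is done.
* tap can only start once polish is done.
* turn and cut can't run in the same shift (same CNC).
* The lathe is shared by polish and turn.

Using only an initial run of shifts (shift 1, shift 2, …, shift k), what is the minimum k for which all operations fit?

7 shifts

The precedence chain requires at least 2 distinct shifts.
With at most 1 per shift and 7 operations, at least 7 shifts are needed.
7 works (last occupied shift: shift 7): for example polish=shift 2; route=shift 7; cut=shift 3; turn=shift 5; press=shift 1; tap=shift 4; mill=shift 6.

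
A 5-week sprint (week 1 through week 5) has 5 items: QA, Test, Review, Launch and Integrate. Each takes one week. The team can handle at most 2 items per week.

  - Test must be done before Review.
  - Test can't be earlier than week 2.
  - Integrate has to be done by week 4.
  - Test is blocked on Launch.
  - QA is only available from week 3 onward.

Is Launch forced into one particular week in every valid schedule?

Launch can be week 1 (e.g. Launch in week 1, Test in week 2, Integrate in week 1, QA in week 3, Review in week 3) or week 2 (e.g. Integrate=week 1, Review=week 4, Test=week 3, Launch=week 2, QA=week 3).

No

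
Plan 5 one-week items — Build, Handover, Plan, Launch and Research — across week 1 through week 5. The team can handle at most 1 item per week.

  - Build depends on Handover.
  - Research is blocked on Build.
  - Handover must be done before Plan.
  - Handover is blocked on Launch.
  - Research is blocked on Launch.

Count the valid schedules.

3

Enumerating: Build in week 3; Research in week 4; Plan in week 5; Handover in week 2; Launch in week 1 | Research in week 5; Handover in week 2; Plan in week 4; Build in week 3; Launch in week 1 | Launch in week 1; Plan in week 3; Handover in week 2; Build in week 4; Research in week 5.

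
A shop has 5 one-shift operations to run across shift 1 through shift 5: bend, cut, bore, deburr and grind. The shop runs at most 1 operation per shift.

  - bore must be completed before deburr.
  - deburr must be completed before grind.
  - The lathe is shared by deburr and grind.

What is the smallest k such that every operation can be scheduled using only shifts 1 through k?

5

The precedence chain requires at least 3 distinct shifts.
With at most 1 per shift and 5 operations, at least 5 shifts are needed.
5 works (last occupied shift: shift 5): for example bore=shift 1; cut=shift 5; grind=shift 3; deburr=shift 2; bend=shift 4.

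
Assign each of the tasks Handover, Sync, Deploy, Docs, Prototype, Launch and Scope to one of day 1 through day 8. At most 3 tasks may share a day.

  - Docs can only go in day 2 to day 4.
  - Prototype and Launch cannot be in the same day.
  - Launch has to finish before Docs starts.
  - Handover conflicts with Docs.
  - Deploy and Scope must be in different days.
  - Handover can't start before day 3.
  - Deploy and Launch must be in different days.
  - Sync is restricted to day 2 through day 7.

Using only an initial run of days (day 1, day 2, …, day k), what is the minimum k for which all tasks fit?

3 days

The precedence chain requires at least 2 distinct days.
With at most 3 per day and 7 tasks, at least 3 days are needed.
Handover can't be placed before day 3, so the schedule must run through at least day 3.
3 works (last occupied day: day 3): for example Scope in day 1; Docs in day 2; Handover in day 3; Sync in day 2; Launch in day 1; Deploy in day 2; Prototype in day 3.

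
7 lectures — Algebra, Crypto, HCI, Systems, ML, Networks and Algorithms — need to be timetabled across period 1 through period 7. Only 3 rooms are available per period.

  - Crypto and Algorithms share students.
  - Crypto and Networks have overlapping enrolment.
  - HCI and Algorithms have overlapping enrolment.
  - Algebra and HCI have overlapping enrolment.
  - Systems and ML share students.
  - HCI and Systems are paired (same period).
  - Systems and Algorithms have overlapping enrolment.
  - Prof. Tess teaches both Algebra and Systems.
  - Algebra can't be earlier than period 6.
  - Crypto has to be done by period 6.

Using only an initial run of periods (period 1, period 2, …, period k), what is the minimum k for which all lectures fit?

6 periods

With at most 3 per period and 7 lectures, at least 3 periods are needed.
Algebra can't be placed before period 6, so the schedule must run through at least period 6.
6 works (last occupied period: period 6): for example Networks -> period 2; Algorithms -> period 2; HCI -> period 1; ML -> period 2; Algebra -> period 6; Crypto -> period 1; Systems -> period 1.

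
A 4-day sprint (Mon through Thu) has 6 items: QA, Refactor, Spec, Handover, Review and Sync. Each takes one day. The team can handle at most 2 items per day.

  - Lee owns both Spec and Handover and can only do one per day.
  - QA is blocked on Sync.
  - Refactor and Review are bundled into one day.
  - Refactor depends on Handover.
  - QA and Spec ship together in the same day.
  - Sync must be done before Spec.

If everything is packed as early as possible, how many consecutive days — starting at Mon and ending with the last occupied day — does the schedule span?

The precedence chain requires at least 2 distinct days.
With at most 2 per day and 6 work items, at least 3 days are needed.
3 works (last occupied day: Wed): for example Spec -> Tue, Sync -> Mon, Review -> Wed, Handover -> Mon, QA -> Tue, Refactor -> Wed.

3 days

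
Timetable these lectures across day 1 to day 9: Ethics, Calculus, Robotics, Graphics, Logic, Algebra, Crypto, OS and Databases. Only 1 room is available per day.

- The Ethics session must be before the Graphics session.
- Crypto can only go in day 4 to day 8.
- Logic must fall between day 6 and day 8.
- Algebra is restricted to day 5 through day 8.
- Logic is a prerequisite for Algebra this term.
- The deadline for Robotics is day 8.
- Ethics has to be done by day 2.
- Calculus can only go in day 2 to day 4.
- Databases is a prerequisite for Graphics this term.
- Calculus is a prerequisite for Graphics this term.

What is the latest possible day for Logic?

day 7

Logic is available from day 6; Logic's own window allows nothing later than day 8; downstream work caps Logic at day 7.
Logic at day 7 is achievable: Databases=day 5, Logic=day 7, Robotics=day 3, Algebra=day 8, OS=day 9, Calculus=day 2, Graphics=day 6, Crypto=day 4, Ethics=day 1.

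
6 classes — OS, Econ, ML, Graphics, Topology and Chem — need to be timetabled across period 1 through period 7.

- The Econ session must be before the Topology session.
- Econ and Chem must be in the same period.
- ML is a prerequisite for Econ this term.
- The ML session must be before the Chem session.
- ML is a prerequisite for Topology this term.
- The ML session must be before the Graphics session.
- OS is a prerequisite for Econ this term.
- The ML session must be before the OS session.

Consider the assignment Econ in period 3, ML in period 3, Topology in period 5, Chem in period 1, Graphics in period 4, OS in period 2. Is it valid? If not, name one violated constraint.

The ML session must be before the Chem session — violated.
The Econ session must be before the Topology session — holds.
The ML session must be before the OS session — violated.
Econ and Chem must be in the same period — violated.
OS is a prerequisite for Econ this term — holds.
The ML session must be before the Graphics session — holds.
ML is a prerequisite for Topology this term — holds.
ML is a prerequisite for Econ this term — violated.

No. The ML session must be before the Chem session is not satisfied.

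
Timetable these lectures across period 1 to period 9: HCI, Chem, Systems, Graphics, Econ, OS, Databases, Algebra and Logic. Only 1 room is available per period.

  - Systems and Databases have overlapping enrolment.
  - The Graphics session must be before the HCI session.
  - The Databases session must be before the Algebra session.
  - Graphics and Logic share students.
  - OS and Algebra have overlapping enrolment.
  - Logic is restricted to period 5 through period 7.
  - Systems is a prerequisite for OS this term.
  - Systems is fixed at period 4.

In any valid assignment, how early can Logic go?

period 5

Logic is available from period 5; Logic's own window allows nothing later than period 7.
Logic at period 5 is achievable: Graphics -> period 1, Logic -> period 5, Algebra -> period 7, Systems -> period 4, OS -> period 6, HCI -> period 2, Econ -> period 9, Databases -> period 3, Chem -> period 8.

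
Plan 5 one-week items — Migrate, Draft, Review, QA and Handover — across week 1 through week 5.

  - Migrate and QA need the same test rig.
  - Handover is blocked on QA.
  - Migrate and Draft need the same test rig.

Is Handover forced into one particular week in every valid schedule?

No

Handover can be week 2 (e.g. Handover in week 2, QA in week 1, Migrate in week 2, Review in week 1, Draft in week 1) or week 3 (e.g. Draft in week 1; Review in week 1; QA in week 1; Handover in week 3; Migrate in week 2).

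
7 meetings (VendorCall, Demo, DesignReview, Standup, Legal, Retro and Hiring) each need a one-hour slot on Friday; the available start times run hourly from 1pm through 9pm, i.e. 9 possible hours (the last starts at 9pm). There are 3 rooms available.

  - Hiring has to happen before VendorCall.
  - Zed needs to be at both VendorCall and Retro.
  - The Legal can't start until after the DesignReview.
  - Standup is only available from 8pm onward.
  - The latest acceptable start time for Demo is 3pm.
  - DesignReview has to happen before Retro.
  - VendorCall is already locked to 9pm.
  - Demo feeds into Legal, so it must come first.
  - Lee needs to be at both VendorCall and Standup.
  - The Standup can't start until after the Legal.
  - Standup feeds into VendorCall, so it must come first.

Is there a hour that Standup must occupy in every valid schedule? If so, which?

8pm

Standup's window is 8pm–9pm.
VendorCall is fixed at 9pm, and Standup can't share a hour with VendorCall.
So Standup must be 8pm.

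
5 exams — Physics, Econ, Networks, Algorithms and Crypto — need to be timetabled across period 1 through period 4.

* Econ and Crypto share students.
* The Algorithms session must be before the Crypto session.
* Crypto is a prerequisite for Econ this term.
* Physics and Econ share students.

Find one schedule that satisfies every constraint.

Physics in period 1; Networks in period 1; Algorithms in period 1; Crypto in period 2; Econ in period 3

Checking: Crypto(period 2) before Econ(period 3); Algorithms(period 1) before Crypto(period 2); Econ(period 3) != Crypto(period 2); Physics(period 1) != Econ(period 3).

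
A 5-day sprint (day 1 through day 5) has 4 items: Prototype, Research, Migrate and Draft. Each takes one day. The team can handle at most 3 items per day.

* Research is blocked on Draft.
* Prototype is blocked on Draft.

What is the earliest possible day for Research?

day 2

Precedence pushes Research to at least day 2.
Research at day 2 is achievable: Research in day 2, Migrate in day 1, Prototype in day 2, Draft in day 1.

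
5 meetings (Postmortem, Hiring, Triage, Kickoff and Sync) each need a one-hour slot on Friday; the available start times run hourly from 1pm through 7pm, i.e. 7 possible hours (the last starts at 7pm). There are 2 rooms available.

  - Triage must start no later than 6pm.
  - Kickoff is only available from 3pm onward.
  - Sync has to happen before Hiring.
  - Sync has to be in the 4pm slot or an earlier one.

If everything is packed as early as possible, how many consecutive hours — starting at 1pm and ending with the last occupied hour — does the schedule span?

3 hours

The precedence chain requires at least 2 distinct hours.
With at most 2 per hour and 5 meetings, at least 3 hours are needed.
Kickoff can't be placed before 3pm — that is hour 3 counting from 1pm — so the schedule must run through at least 3 hours.
3 works (last occupied hour: 3pm): for example Kickoff in 3pm; Triage in 2pm; Postmortem in 1pm; Sync in 1pm; Hiring in 2pm.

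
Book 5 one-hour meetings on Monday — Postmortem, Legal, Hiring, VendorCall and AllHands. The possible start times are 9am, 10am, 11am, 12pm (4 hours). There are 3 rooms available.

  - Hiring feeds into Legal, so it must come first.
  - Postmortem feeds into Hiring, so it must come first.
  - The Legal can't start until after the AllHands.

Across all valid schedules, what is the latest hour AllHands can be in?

Downstream work caps AllHands at 11am.
AllHands at 11am is achievable: Hiring=10am; Postmortem=9am; AllHands=11am; Legal=12pm; VendorCall=9am.

11am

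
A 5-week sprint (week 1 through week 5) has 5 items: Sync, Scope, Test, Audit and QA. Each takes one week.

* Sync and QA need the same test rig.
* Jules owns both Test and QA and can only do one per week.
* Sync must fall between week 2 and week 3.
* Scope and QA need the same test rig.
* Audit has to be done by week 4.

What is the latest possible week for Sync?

Sync is available from week 2; Sync's own window allows nothing later than week 3.
Sync at week 3 is achievable: Scope=week 1; QA=week 2; Test=week 1; Audit=week 1; Sync=week 3.

week 3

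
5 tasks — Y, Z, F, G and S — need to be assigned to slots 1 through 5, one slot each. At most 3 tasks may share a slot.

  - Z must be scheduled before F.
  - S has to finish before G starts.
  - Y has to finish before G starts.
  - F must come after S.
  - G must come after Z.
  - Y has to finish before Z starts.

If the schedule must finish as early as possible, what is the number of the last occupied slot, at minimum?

The precedence chain requires at least 3 distinct slots.
With at most 3 per slot and 5 tasks, at least 2 slots are needed.
3 works (last occupied slot: 3): for example Y=1; Z=2; S=1; G=3; F=3.

slot 3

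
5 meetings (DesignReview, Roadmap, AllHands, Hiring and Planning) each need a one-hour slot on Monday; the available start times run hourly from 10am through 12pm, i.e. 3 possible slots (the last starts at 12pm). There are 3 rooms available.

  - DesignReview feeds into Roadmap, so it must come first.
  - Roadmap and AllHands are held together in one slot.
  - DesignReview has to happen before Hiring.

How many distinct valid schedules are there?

12

Splitting on DesignReview: it can be 10am (10), 11am (2). Listing each branch's schedules as (Roadmap, AllHands, Hiring, Planning):
DesignReview=10am: (11am,11am,11am,10am) (11am,11am,11am,12pm) (11am,11am,12pm,10am) (11am,11am,12pm,11am) (11am,11am,12pm,12pm) (12pm,12pm,11am,10am) (12pm,12pm,11am,11am) (12pm,12pm,11am,12pm) (12pm,12pm,12pm,10am) (12pm,12pm,12pm,11am) — 10.
DesignReview=11am: (12pm,12pm,12pm,10am) (12pm,12pm,12pm,11am) — 2.
Summing: 10 + 2 = 12.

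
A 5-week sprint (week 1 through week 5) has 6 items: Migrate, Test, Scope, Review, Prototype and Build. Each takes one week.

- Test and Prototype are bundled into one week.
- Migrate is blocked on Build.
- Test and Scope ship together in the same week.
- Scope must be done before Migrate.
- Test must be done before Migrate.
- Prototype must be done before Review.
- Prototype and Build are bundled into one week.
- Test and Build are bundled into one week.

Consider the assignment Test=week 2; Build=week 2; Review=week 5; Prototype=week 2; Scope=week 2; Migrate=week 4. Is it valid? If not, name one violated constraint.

Scope must be done before Migrate — holds.
Test and Prototype are bundled into one week — holds.
Prototype must be done before Review — holds.
Prototype and Build are bundled into one week — holds.
Test and Build are bundled into one week — holds.
Test and Scope ship together in the same week — holds.
Test must be done before Migrate — holds.
Migrate is blocked on Build — holds.

Valid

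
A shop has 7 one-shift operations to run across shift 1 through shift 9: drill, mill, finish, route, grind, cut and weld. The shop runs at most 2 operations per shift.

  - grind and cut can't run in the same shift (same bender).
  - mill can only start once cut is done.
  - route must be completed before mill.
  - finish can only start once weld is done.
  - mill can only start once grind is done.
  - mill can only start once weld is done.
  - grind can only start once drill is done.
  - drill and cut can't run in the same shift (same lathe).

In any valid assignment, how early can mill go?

shift 4

Precedence pushes mill to at least shift 3.
mill at shift 4 is achievable: grind in shift 2; route in shift 3; drill in shift 1; weld in shift 1; mill in shift 4; cut in shift 3; finish in shift 2.
Nothing earlier works — the conflict and capacity constraints rule out every shift before shift 4.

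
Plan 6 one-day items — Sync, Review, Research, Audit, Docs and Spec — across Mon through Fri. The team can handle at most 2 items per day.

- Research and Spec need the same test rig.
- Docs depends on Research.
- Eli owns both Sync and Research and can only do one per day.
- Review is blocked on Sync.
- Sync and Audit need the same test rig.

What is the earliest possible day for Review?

Precedence pushes Review to at least Tue.
Review at Tue is achievable: Research in Tue, Sync in Mon, Review in Tue, Audit in Wed, Spec in Mon, Docs in Wed.

Tue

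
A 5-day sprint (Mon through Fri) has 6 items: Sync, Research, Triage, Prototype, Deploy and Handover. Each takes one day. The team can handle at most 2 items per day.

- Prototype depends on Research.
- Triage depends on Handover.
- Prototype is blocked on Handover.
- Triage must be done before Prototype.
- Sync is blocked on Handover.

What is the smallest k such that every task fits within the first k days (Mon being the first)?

The precedence chain requires at least 3 distinct days.
With at most 2 per day and 6 tasks, at least 3 days are needed.
3 works (last occupied day: Wed): for example Sync=Tue; Deploy=Wed; Triage=Tue; Prototype=Wed; Handover=Mon; Research=Mon.

3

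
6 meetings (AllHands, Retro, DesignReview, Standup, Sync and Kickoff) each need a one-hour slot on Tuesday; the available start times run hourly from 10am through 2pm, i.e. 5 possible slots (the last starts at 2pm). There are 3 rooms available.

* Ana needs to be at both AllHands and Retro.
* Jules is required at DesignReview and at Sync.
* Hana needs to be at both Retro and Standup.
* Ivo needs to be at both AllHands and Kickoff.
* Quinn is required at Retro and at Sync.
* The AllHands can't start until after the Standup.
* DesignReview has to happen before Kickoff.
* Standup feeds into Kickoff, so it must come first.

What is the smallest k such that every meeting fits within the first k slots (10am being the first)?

The precedence chain requires at least 2 distinct slots.
With at most 3 per slot and 6 meetings, at least 2 slots are needed.
Could 2 slots be enough, i.e. nothing placed later than 11am? No: AllHands must come after Standup (at 10am or later) → {11am}; Standup must come before AllHands (at 11am or earlier) → {10am}; Retro can't share with AllHands (11am) → {10am}; Standup can't share with Retro (10am) → nothing is left.
So 2 slots is not enough.
3 works (last occupied slot: 12pm): for example Kickoff -> 11am; Standup -> 10am; Retro -> 11am; DesignReview -> 10am; AllHands -> 12pm; Sync -> 12pm.

3 slots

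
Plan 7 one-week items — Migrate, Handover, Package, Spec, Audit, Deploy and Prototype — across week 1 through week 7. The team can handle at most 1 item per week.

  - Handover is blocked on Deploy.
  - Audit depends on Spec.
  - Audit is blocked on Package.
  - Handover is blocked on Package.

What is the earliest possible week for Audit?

week 3

Precedence pushes Audit to at least week 2.
Audit at week 3 is achievable: Prototype in week 7, Deploy in week 4, Audit in week 3, Handover in week 5, Package in week 1, Spec in week 2, Migrate in week 6.
Nothing earlier works — the capacity limit rule out every week before week 3.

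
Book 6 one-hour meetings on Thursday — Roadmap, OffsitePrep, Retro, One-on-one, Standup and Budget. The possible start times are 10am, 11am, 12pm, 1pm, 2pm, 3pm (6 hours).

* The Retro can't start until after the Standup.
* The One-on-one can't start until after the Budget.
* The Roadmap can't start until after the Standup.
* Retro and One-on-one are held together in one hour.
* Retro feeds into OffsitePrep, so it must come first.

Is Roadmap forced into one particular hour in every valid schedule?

Roadmap can be 11am (e.g. Roadmap -> 11am; OffsitePrep -> 12pm; Standup -> 10am; One-on-one -> 11am; Retro -> 11am; Budget -> 10am) or 12pm (e.g. Standup -> 10am, OffsitePrep -> 12pm, Roadmap -> 12pm, One-on-one -> 11am, Budget -> 10am, Retro -> 11am).

No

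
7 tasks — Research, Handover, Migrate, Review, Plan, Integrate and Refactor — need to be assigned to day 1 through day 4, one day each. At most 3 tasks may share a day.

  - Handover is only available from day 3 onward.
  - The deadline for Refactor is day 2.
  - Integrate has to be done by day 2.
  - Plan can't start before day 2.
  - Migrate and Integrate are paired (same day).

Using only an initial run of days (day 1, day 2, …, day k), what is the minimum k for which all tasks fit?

3

With at most 3 per day and 7 tasks, at least 3 days are needed.
Handover can't be placed before day 3, so the schedule must run through at least day 3.
3 works (last occupied day: day 3): for example Research -> day 2, Migrate -> day 1, Integrate -> day 1, Handover -> day 3, Refactor -> day 1, Review -> day 2, Plan -> day 2.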